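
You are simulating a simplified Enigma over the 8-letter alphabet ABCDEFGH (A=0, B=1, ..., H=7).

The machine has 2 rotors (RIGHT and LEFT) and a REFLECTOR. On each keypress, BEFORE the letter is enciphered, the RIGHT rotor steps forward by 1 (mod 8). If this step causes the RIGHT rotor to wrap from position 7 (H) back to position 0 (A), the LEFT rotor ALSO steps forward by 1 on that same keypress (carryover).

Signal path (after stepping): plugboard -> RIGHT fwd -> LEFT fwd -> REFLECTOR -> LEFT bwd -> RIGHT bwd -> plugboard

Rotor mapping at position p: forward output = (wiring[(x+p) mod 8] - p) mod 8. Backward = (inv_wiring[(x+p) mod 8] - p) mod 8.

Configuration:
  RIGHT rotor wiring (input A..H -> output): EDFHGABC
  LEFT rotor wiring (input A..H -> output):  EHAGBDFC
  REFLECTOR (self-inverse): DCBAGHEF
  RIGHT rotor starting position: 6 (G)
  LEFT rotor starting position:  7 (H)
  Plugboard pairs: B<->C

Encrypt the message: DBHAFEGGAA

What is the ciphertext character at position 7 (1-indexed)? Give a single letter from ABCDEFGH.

Char 1 ('D'): step: R->7, L=7; D->plug->D->R->G->L->E->refl->G->L'->H->R'->F->plug->F
Char 2 ('B'): step: R->0, L->0 (L advanced); B->plug->C->R->F->L->D->refl->A->L'->C->R'->H->plug->H
Char 3 ('H'): step: R->1, L=0; H->plug->H->R->D->L->G->refl->E->L'->A->R'->F->plug->F
Char 4 ('A'): step: R->2, L=0; A->plug->A->R->D->L->G->refl->E->L'->A->R'->F->plug->F
Char 5 ('F'): step: R->3, L=0; F->plug->F->R->B->L->H->refl->F->L'->G->R'->D->plug->D
Char 6 ('E'): step: R->4, L=0; E->plug->E->R->A->L->E->refl->G->L'->D->R'->H->plug->H
Char 7 ('G'): step: R->5, L=0; G->plug->G->R->C->L->A->refl->D->L'->F->R'->C->plug->B

B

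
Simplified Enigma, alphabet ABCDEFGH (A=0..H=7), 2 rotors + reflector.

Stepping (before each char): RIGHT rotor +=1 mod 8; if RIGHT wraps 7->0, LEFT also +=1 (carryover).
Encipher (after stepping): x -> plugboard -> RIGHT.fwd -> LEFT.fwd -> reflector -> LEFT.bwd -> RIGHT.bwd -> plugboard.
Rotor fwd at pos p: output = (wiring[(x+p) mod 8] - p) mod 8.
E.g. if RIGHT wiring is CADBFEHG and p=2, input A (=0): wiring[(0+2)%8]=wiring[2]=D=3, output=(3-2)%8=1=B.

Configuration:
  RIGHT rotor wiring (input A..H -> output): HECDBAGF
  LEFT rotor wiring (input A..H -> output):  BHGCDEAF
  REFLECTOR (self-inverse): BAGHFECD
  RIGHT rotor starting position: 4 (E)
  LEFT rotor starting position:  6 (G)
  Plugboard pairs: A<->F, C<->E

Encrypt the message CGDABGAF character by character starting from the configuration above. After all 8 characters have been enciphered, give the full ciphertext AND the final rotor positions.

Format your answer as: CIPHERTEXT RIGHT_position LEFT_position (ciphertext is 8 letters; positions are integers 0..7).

Answer: ECCCDDDG 4 7

Derivation:
Char 1 ('C'): step: R->5, L=6; C->plug->E->R->H->L->G->refl->C->L'->A->R'->C->plug->E
Char 2 ('G'): step: R->6, L=6; G->plug->G->R->D->L->B->refl->A->L'->E->R'->E->plug->C
Char 3 ('D'): step: R->7, L=6; D->plug->D->R->D->L->B->refl->A->L'->E->R'->E->plug->C
Char 4 ('A'): step: R->0, L->7 (L advanced); A->plug->F->R->A->L->G->refl->C->L'->B->R'->E->plug->C
Char 5 ('B'): step: R->1, L=7; B->plug->B->R->B->L->C->refl->G->L'->A->R'->D->plug->D
Char 6 ('G'): step: R->2, L=7; G->plug->G->R->F->L->E->refl->F->L'->G->R'->D->plug->D
Char 7 ('A'): step: R->3, L=7; A->plug->F->R->E->L->D->refl->H->L'->D->R'->D->plug->D
Char 8 ('F'): step: R->4, L=7; F->plug->A->R->F->L->E->refl->F->L'->G->R'->G->plug->G
Final: ciphertext=ECCCDDDG, RIGHT=4, LEFT=7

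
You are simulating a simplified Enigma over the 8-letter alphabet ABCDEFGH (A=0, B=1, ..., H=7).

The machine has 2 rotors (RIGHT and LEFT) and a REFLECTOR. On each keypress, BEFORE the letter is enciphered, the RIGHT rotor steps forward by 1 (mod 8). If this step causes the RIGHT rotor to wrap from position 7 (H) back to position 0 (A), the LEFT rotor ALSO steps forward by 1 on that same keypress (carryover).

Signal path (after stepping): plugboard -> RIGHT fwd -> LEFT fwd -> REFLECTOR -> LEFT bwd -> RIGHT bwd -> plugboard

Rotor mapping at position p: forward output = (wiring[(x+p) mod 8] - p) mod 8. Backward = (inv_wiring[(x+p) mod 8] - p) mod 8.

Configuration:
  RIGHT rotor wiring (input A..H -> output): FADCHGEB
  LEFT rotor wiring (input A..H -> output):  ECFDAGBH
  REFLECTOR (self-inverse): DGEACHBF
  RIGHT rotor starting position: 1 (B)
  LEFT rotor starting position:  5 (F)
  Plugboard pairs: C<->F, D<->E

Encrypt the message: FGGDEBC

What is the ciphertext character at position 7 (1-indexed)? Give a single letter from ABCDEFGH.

Char 1 ('F'): step: R->2, L=5; F->plug->C->R->F->L->A->refl->D->L'->H->R'->F->plug->C
Char 2 ('G'): step: R->3, L=5; G->plug->G->R->F->L->A->refl->D->L'->H->R'->A->plug->A
Char 3 ('G'): step: R->4, L=5; G->plug->G->R->H->L->D->refl->A->L'->F->R'->D->plug->E
Char 4 ('D'): step: R->5, L=5; D->plug->E->R->D->L->H->refl->F->L'->E->R'->C->plug->F
Char 5 ('E'): step: R->6, L=5; E->plug->D->R->C->L->C->refl->E->L'->B->R'->G->plug->G
Char 6 ('B'): step: R->7, L=5; B->plug->B->R->G->L->G->refl->B->L'->A->R'->F->plug->C
Char 7 ('C'): step: R->0, L->6 (L advanced); C->plug->F->R->G->L->C->refl->E->L'->D->R'->C->plug->F

F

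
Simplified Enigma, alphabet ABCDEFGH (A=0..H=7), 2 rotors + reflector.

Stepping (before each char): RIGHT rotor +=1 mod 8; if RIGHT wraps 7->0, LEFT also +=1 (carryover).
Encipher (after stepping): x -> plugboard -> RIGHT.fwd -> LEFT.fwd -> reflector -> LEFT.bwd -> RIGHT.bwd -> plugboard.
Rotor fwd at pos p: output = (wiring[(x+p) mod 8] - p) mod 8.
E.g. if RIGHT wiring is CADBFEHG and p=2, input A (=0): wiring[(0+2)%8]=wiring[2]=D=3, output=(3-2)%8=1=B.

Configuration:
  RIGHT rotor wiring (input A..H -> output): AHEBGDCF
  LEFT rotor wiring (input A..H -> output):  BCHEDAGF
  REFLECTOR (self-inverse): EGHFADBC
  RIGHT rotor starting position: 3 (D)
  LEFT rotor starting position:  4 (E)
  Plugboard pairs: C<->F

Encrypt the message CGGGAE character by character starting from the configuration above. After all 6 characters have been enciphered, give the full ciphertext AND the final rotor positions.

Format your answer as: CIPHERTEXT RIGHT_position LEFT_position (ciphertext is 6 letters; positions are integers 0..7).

Answer: HAFAFB 1 5

Derivation:
Char 1 ('C'): step: R->4, L=4; C->plug->F->R->D->L->B->refl->G->L'->F->R'->H->plug->H
Char 2 ('G'): step: R->5, L=4; G->plug->G->R->E->L->F->refl->D->L'->G->R'->A->plug->A
Char 3 ('G'): step: R->6, L=4; G->plug->G->R->A->L->H->refl->C->L'->C->R'->C->plug->F
Char 4 ('G'): step: R->7, L=4; G->plug->G->R->E->L->F->refl->D->L'->G->R'->A->plug->A
Char 5 ('A'): step: R->0, L->5 (L advanced); A->plug->A->R->A->L->D->refl->F->L'->E->R'->C->plug->F
Char 6 ('E'): step: R->1, L=5; E->plug->E->R->C->L->A->refl->E->L'->D->R'->B->plug->B
Final: ciphertext=HAFAFB, RIGHT=1, LEFT=5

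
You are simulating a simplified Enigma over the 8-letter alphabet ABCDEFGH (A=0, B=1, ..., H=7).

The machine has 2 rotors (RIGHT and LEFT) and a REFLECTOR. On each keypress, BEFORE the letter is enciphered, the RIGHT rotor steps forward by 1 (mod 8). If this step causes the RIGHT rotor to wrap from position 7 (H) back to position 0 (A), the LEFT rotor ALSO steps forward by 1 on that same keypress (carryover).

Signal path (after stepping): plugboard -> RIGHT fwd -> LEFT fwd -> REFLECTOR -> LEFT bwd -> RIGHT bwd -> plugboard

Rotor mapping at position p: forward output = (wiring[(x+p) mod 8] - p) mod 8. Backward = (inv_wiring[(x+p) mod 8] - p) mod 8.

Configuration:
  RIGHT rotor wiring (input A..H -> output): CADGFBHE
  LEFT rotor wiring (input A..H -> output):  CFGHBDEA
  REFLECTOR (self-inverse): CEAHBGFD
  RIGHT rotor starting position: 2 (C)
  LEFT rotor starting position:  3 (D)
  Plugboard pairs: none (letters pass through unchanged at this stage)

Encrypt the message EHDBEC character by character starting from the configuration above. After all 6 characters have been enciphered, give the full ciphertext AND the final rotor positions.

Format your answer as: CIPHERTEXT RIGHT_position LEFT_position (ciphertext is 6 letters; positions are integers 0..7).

Char 1 ('E'): step: R->3, L=3; E->plug->E->R->B->L->G->refl->F->L'->E->R'->D->plug->D
Char 2 ('H'): step: R->4, L=3; H->plug->H->R->C->L->A->refl->C->L'->G->R'->E->plug->E
Char 3 ('D'): step: R->5, L=3; D->plug->D->R->F->L->H->refl->D->L'->H->R'->C->plug->C
Char 4 ('B'): step: R->6, L=3; B->plug->B->R->G->L->C->refl->A->L'->C->R'->D->plug->D
Char 5 ('E'): step: R->7, L=3; E->plug->E->R->H->L->D->refl->H->L'->F->R'->A->plug->A
Char 6 ('C'): step: R->0, L->4 (L advanced); C->plug->C->R->D->L->E->refl->B->L'->F->R'->E->plug->E
Final: ciphertext=DECDAE, RIGHT=0, LEFT=4

Answer: DECDAE 0 4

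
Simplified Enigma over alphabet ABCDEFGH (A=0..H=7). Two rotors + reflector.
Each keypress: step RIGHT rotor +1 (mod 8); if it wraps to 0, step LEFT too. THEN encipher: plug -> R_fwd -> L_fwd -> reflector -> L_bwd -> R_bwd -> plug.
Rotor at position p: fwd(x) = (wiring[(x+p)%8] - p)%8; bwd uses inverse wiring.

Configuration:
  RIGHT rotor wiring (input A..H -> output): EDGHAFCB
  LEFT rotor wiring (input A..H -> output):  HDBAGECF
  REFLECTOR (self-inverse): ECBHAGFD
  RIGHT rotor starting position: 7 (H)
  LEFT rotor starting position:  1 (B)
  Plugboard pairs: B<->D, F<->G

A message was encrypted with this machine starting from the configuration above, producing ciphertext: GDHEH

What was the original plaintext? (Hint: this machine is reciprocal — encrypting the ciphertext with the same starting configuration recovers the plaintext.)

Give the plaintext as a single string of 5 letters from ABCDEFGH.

Answer: EFCGG

Derivation:
Char 1 ('G'): step: R->0, L->2 (L advanced); G->plug->F->R->F->L->D->refl->H->L'->A->R'->E->plug->E
Char 2 ('D'): step: R->1, L=2; D->plug->B->R->F->L->D->refl->H->L'->A->R'->G->plug->F
Char 3 ('H'): step: R->2, L=2; H->plug->H->R->B->L->G->refl->F->L'->G->R'->C->plug->C
Char 4 ('E'): step: R->3, L=2; E->plug->E->R->G->L->F->refl->G->L'->B->R'->F->plug->G
Char 5 ('H'): step: R->4, L=2; H->plug->H->R->D->L->C->refl->B->L'->H->R'->F->plug->G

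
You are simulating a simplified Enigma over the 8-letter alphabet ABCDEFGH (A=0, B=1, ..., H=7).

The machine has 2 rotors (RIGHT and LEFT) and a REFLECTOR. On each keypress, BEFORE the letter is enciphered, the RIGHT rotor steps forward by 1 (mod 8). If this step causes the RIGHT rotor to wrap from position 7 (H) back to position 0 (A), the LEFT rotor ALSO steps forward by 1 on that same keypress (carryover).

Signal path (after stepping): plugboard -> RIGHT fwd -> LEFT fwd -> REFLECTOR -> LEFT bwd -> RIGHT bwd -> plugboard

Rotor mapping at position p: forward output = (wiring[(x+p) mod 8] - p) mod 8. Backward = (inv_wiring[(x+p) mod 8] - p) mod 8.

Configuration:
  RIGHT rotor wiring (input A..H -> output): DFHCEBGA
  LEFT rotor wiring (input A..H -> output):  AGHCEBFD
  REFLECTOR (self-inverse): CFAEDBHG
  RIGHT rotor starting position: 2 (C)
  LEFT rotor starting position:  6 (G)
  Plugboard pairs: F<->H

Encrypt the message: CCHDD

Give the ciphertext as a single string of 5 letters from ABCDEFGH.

Answer: HGCCC

Derivation:
Char 1 ('C'): step: R->3, L=6; C->plug->C->R->G->L->G->refl->H->L'->A->R'->F->plug->H
Char 2 ('C'): step: R->4, L=6; C->plug->C->R->C->L->C->refl->A->L'->D->R'->G->plug->G
Char 3 ('H'): step: R->5, L=6; H->plug->F->R->C->L->C->refl->A->L'->D->R'->C->plug->C
Char 4 ('D'): step: R->6, L=6; D->plug->D->R->H->L->D->refl->E->L'->F->R'->C->plug->C
Char 5 ('D'): step: R->7, L=6; D->plug->D->R->A->L->H->refl->G->L'->G->R'->C->plug->C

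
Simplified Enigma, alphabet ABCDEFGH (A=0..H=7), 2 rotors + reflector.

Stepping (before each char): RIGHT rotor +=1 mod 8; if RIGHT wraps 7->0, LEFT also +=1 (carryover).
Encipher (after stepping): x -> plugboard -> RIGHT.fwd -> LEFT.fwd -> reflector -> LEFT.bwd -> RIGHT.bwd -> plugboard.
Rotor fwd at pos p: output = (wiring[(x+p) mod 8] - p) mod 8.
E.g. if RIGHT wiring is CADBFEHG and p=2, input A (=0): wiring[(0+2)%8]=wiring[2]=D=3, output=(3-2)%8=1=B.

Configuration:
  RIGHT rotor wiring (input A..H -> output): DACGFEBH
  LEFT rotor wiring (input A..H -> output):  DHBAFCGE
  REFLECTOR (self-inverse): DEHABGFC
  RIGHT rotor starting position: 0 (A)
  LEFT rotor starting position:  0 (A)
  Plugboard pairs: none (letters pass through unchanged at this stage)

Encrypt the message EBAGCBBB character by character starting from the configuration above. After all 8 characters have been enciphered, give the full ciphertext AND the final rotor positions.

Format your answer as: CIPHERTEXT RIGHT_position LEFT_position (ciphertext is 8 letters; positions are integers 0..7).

Char 1 ('E'): step: R->1, L=0; E->plug->E->R->D->L->A->refl->D->L'->A->R'->F->plug->F
Char 2 ('B'): step: R->2, L=0; B->plug->B->R->E->L->F->refl->G->L'->G->R'->H->plug->H
Char 3 ('A'): step: R->3, L=0; A->plug->A->R->D->L->A->refl->D->L'->A->R'->F->plug->F
Char 4 ('G'): step: R->4, L=0; G->plug->G->R->G->L->G->refl->F->L'->E->R'->F->plug->F
Char 5 ('C'): step: R->5, L=0; C->plug->C->R->C->L->B->refl->E->L'->H->R'->A->plug->A
Char 6 ('B'): step: R->6, L=0; B->plug->B->R->B->L->H->refl->C->L'->F->R'->C->plug->C
Char 7 ('B'): step: R->7, L=0; B->plug->B->R->E->L->F->refl->G->L'->G->R'->F->plug->F
Char 8 ('B'): step: R->0, L->1 (L advanced); B->plug->B->R->A->L->G->refl->F->L'->F->R'->E->plug->E
Final: ciphertext=FHFFACFE, RIGHT=0, LEFT=1

Answer: FHFFACFE 0 1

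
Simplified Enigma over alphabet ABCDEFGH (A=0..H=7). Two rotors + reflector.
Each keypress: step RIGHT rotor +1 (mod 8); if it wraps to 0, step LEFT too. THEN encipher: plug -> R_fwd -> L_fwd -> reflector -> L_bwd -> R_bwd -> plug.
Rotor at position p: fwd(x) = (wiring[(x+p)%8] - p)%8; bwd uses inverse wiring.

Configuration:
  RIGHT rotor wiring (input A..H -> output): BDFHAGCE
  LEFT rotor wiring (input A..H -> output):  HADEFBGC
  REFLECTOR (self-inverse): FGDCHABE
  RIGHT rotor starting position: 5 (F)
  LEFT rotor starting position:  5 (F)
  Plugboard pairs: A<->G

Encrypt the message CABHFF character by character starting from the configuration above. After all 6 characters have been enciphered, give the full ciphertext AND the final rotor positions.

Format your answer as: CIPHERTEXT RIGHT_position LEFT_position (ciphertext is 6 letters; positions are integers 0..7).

Char 1 ('C'): step: R->6, L=5; C->plug->C->R->D->L->C->refl->D->L'->E->R'->A->plug->G
Char 2 ('A'): step: R->7, L=5; A->plug->G->R->H->L->A->refl->F->L'->C->R'->B->plug->B
Char 3 ('B'): step: R->0, L->6 (L advanced); B->plug->B->R->D->L->C->refl->D->L'->H->R'->D->plug->D
Char 4 ('H'): step: R->1, L=6; H->plug->H->R->A->L->A->refl->F->L'->E->R'->B->plug->B
Char 5 ('F'): step: R->2, L=6; F->plug->F->R->C->L->B->refl->G->L'->F->R'->B->plug->B
Char 6 ('F'): step: R->3, L=6; F->plug->F->R->G->L->H->refl->E->L'->B->R'->E->plug->E
Final: ciphertext=GBDBBE, RIGHT=3, LEFT=6

Answer: GBDBBE 3 6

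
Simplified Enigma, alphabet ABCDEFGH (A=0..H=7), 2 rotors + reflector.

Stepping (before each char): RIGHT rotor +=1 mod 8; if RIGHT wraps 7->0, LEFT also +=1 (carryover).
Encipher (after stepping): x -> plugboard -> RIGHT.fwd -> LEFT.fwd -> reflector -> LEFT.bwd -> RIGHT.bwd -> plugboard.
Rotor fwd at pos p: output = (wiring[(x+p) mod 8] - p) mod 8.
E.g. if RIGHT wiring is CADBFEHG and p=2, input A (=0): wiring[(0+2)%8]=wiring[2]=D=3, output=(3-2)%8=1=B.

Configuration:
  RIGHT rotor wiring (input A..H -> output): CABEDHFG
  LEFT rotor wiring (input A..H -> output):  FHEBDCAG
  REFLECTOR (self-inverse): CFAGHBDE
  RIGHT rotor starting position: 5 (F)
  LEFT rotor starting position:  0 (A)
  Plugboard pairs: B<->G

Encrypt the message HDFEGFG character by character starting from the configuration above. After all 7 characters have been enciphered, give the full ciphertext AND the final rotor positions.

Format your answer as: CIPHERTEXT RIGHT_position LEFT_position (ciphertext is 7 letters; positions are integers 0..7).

Char 1 ('H'): step: R->6, L=0; H->plug->H->R->B->L->H->refl->E->L'->C->R'->D->plug->D
Char 2 ('D'): step: R->7, L=0; D->plug->D->R->C->L->E->refl->H->L'->B->R'->C->plug->C
Char 3 ('F'): step: R->0, L->1 (L advanced); F->plug->F->R->H->L->E->refl->H->L'->F->R'->G->plug->B
Char 4 ('E'): step: R->1, L=1; E->plug->E->R->G->L->F->refl->B->L'->E->R'->F->plug->F
Char 5 ('G'): step: R->2, L=1; G->plug->B->R->C->L->A->refl->C->L'->D->R'->E->plug->E
Char 6 ('F'): step: R->3, L=1; F->plug->F->R->H->L->E->refl->H->L'->F->R'->G->plug->B
Char 7 ('G'): step: R->4, L=1; G->plug->B->R->D->L->C->refl->A->L'->C->R'->D->plug->D
Final: ciphertext=DCBFEBD, RIGHT=4, LEFT=1

Answer: DCBFEBD 4 1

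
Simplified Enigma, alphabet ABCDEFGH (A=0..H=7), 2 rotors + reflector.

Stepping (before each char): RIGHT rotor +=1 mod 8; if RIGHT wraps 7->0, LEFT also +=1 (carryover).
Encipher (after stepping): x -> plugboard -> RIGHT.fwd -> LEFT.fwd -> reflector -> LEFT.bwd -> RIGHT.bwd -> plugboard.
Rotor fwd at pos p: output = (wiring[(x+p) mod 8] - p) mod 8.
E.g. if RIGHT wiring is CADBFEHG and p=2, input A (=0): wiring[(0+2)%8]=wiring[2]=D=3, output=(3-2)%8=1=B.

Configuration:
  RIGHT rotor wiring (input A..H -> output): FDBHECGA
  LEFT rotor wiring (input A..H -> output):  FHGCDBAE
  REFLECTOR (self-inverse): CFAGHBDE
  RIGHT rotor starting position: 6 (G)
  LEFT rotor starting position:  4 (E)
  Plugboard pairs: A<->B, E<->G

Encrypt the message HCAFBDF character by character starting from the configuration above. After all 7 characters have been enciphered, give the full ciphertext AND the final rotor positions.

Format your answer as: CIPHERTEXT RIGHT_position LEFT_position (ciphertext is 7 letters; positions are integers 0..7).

Char 1 ('H'): step: R->7, L=4; H->plug->H->R->H->L->G->refl->D->L'->F->R'->F->plug->F
Char 2 ('C'): step: R->0, L->5 (L advanced); C->plug->C->R->B->L->D->refl->G->L'->H->R'->D->plug->D
Char 3 ('A'): step: R->1, L=5; A->plug->B->R->A->L->E->refl->H->L'->C->R'->A->plug->B
Char 4 ('F'): step: R->2, L=5; F->plug->F->R->G->L->F->refl->B->L'->F->R'->B->plug->A
Char 5 ('B'): step: R->3, L=5; B->plug->A->R->E->L->C->refl->A->L'->D->R'->D->plug->D
Char 6 ('D'): step: R->4, L=5; D->plug->D->R->E->L->C->refl->A->L'->D->R'->H->plug->H
Char 7 ('F'): step: R->5, L=5; F->plug->F->R->E->L->C->refl->A->L'->D->R'->C->plug->C
Final: ciphertext=FDBADHC, RIGHT=5, LEFT=5

Answer: FDBADHC 5 5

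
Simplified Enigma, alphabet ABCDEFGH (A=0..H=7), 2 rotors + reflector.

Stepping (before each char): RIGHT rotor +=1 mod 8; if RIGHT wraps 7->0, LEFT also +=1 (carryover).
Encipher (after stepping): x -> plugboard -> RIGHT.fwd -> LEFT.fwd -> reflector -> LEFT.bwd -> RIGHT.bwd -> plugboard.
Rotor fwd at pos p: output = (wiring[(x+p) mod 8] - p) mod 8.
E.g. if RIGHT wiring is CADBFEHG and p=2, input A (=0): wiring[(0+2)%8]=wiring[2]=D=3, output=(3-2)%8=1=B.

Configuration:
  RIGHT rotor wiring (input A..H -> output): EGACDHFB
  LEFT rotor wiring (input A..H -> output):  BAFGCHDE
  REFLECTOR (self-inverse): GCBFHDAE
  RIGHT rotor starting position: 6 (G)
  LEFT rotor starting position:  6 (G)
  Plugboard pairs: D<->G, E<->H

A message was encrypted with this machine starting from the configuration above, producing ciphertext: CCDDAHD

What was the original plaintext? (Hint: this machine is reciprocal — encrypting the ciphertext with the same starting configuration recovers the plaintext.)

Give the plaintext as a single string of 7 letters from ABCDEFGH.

Char 1 ('C'): step: R->7, L=6; C->plug->C->R->H->L->B->refl->C->L'->D->R'->E->plug->H
Char 2 ('C'): step: R->0, L->7 (L advanced); C->plug->C->R->A->L->F->refl->D->L'->F->R'->G->plug->D
Char 3 ('D'): step: R->1, L=7; D->plug->G->R->A->L->F->refl->D->L'->F->R'->A->plug->A
Char 4 ('D'): step: R->2, L=7; D->plug->G->R->C->L->B->refl->C->L'->B->R'->C->plug->C
Char 5 ('A'): step: R->3, L=7; A->plug->A->R->H->L->E->refl->H->L'->E->R'->C->plug->C
Char 6 ('H'): step: R->4, L=7; H->plug->E->R->A->L->F->refl->D->L'->F->R'->D->plug->G
Char 7 ('D'): step: R->5, L=7; D->plug->G->R->F->L->D->refl->F->L'->A->R'->B->plug->B

Answer: HDACCGB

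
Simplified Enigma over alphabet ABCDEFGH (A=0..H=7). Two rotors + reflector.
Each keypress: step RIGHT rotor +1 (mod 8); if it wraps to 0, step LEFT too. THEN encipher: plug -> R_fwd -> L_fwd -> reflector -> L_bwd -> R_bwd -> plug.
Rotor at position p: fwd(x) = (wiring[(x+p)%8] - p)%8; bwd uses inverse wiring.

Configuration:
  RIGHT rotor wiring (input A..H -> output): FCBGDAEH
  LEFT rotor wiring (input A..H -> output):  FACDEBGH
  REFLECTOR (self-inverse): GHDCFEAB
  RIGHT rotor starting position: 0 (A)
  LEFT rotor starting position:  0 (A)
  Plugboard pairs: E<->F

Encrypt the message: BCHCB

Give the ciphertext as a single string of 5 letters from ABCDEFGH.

Answer: HDDBF

Derivation:
Char 1 ('B'): step: R->1, L=0; B->plug->B->R->A->L->F->refl->E->L'->E->R'->H->plug->H
Char 2 ('C'): step: R->2, L=0; C->plug->C->R->B->L->A->refl->G->L'->G->R'->D->plug->D
Char 3 ('H'): step: R->3, L=0; H->plug->H->R->G->L->G->refl->A->L'->B->R'->D->plug->D
Char 4 ('C'): step: R->4, L=0; C->plug->C->R->A->L->F->refl->E->L'->E->R'->B->plug->B
Char 5 ('B'): step: R->5, L=0; B->plug->B->R->H->L->H->refl->B->L'->F->R'->E->plug->F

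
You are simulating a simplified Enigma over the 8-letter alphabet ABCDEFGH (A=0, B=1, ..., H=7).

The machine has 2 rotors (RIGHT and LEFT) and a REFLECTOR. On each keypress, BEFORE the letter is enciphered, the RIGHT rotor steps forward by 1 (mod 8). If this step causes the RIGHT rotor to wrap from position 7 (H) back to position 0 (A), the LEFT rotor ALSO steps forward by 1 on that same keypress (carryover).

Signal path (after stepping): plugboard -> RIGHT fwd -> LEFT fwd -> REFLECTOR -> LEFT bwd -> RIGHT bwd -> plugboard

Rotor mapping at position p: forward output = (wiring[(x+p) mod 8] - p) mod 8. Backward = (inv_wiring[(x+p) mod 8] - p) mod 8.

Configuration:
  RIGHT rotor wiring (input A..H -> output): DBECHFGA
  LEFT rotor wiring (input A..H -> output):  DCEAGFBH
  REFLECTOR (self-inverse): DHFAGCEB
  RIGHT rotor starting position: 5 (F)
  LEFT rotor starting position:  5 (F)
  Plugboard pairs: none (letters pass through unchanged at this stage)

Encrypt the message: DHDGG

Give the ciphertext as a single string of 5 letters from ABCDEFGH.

Answer: GDFCH

Derivation:
Char 1 ('D'): step: R->6, L=5; D->plug->D->R->D->L->G->refl->E->L'->B->R'->G->plug->G
Char 2 ('H'): step: R->7, L=5; H->plug->H->R->H->L->B->refl->H->L'->F->R'->D->plug->D
Char 3 ('D'): step: R->0, L->6 (L advanced); D->plug->D->R->C->L->F->refl->C->L'->F->R'->F->plug->F
Char 4 ('G'): step: R->1, L=6; G->plug->G->R->H->L->H->refl->B->L'->B->R'->C->plug->C
Char 5 ('G'): step: R->2, L=6; G->plug->G->R->B->L->B->refl->H->L'->H->R'->H->plug->H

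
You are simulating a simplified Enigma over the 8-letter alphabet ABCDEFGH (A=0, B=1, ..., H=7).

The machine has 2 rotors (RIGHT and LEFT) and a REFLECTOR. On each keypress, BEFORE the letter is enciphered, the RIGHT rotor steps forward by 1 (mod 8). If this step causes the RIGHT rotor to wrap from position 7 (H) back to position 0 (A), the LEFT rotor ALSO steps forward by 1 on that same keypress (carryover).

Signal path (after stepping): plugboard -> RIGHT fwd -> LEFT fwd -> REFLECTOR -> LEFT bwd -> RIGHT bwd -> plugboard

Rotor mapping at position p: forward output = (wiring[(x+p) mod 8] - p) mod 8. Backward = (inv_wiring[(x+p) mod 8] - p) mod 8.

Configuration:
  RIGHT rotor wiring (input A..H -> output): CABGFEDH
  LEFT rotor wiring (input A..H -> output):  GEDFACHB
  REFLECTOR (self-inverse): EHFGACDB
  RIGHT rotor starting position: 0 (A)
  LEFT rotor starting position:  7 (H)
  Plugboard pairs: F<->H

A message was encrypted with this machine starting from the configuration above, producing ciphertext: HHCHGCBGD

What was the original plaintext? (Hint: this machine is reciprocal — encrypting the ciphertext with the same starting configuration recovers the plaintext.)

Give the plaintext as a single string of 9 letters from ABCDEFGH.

Answer: BEGEDFEEF

Derivation:
Char 1 ('H'): step: R->1, L=7; H->plug->F->R->C->L->F->refl->C->L'->A->R'->B->plug->B
Char 2 ('H'): step: R->2, L=7; H->plug->F->R->F->L->B->refl->H->L'->B->R'->E->plug->E
Char 3 ('C'): step: R->3, L=7; C->plug->C->R->B->L->H->refl->B->L'->F->R'->G->plug->G
Char 4 ('H'): step: R->4, L=7; H->plug->F->R->E->L->G->refl->D->L'->G->R'->E->plug->E
Char 5 ('G'): step: R->5, L=7; G->plug->G->R->B->L->H->refl->B->L'->F->R'->D->plug->D
Char 6 ('C'): step: R->6, L=7; C->plug->C->R->E->L->G->refl->D->L'->G->R'->H->plug->F
Char 7 ('B'): step: R->7, L=7; B->plug->B->R->D->L->E->refl->A->L'->H->R'->E->plug->E
Char 8 ('G'): step: R->0, L->0 (L advanced); G->plug->G->R->D->L->F->refl->C->L'->F->R'->E->plug->E
Char 9 ('D'): step: R->1, L=0; D->plug->D->R->E->L->A->refl->E->L'->B->R'->H->plug->F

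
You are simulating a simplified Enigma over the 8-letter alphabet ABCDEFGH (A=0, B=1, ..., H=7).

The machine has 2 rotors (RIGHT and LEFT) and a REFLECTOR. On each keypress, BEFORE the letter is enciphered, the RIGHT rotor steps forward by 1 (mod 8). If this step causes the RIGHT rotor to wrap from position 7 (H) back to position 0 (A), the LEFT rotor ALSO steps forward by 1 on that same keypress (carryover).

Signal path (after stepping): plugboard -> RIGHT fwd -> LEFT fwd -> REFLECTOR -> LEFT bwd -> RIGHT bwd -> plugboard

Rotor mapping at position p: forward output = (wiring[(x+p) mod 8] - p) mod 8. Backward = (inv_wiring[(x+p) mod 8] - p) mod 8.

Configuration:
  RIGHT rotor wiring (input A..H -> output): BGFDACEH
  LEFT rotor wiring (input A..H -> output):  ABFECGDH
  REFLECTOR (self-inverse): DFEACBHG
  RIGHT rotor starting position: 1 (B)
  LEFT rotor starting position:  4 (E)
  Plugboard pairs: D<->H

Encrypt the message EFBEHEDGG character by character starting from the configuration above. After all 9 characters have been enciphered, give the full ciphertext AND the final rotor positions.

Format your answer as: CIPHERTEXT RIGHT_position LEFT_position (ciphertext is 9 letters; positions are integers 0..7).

Answer: HBEHGFEEH 2 5

Derivation:
Char 1 ('E'): step: R->2, L=4; E->plug->E->R->C->L->H->refl->G->L'->A->R'->D->plug->H
Char 2 ('F'): step: R->3, L=4; F->plug->F->R->G->L->B->refl->F->L'->F->R'->B->plug->B
Char 3 ('B'): step: R->4, L=4; B->plug->B->R->G->L->B->refl->F->L'->F->R'->E->plug->E
Char 4 ('E'): step: R->5, L=4; E->plug->E->R->B->L->C->refl->E->L'->E->R'->D->plug->H
Char 5 ('H'): step: R->6, L=4; H->plug->D->R->A->L->G->refl->H->L'->C->R'->G->plug->G
Char 6 ('E'): step: R->7, L=4; E->plug->E->R->E->L->E->refl->C->L'->B->R'->F->plug->F
Char 7 ('D'): step: R->0, L->5 (L advanced); D->plug->H->R->H->L->F->refl->B->L'->A->R'->E->plug->E
Char 8 ('G'): step: R->1, L=5; G->plug->G->R->G->L->H->refl->G->L'->B->R'->E->plug->E
Char 9 ('G'): step: R->2, L=5; G->plug->G->R->H->L->F->refl->B->L'->A->R'->D->plug->H
Final: ciphertext=HBEHGFEEH, RIGHT=2, LEFT=5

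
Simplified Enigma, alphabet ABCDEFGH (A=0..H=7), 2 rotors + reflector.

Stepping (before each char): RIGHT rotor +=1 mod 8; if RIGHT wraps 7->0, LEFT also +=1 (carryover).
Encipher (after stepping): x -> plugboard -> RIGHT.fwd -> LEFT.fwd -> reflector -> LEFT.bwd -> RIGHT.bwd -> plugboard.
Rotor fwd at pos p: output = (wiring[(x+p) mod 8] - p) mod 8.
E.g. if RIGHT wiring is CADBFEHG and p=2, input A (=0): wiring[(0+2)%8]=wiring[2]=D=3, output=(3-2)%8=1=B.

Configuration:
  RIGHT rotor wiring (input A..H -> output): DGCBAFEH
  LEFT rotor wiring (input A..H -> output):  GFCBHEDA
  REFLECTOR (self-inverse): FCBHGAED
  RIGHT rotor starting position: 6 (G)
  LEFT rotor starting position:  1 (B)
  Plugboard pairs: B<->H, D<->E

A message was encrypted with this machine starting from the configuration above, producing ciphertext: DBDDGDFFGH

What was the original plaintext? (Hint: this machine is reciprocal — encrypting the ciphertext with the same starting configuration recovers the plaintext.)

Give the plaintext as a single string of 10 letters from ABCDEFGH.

Answer: CEFADHEDBC

Derivation:
Char 1 ('D'): step: R->7, L=1; D->plug->E->R->C->L->A->refl->F->L'->H->R'->C->plug->C
Char 2 ('B'): step: R->0, L->2 (L advanced); B->plug->H->R->H->L->D->refl->H->L'->B->R'->D->plug->E
Char 3 ('D'): step: R->1, L=2; D->plug->E->R->E->L->B->refl->C->L'->D->R'->F->plug->F
Char 4 ('D'): step: R->2, L=2; D->plug->E->R->C->L->F->refl->A->L'->A->R'->A->plug->A
Char 5 ('G'): step: R->3, L=2; G->plug->G->R->D->L->C->refl->B->L'->E->R'->E->plug->D
Char 6 ('D'): step: R->4, L=2; D->plug->E->R->H->L->D->refl->H->L'->B->R'->B->plug->H
Char 7 ('F'): step: R->5, L=2; F->plug->F->R->F->L->G->refl->E->L'->G->R'->D->plug->E
Char 8 ('F'): step: R->6, L=2; F->plug->F->R->D->L->C->refl->B->L'->E->R'->E->plug->D
Char 9 ('G'): step: R->7, L=2; G->plug->G->R->G->L->E->refl->G->L'->F->R'->H->plug->B
Char 10 ('H'): step: R->0, L->3 (L advanced); H->plug->B->R->G->L->C->refl->B->L'->C->R'->C->plug->C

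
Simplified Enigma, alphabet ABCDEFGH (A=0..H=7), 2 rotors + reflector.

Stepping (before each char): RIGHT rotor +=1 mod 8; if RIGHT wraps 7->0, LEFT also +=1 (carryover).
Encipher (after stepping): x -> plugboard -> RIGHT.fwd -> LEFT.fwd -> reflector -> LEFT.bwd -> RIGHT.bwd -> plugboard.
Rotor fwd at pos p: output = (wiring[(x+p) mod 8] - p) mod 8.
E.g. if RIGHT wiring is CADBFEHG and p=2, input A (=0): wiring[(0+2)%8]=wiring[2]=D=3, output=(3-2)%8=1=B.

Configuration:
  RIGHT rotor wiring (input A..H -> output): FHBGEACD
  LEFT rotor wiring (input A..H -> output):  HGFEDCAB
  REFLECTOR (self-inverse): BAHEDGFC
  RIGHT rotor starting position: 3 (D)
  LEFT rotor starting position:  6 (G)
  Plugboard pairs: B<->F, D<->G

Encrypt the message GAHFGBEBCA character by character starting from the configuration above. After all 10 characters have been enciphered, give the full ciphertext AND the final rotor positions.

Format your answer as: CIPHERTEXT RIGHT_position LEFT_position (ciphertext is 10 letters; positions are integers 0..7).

Char 1 ('G'): step: R->4, L=6; G->plug->D->R->H->L->E->refl->D->L'->B->R'->E->plug->E
Char 2 ('A'): step: R->5, L=6; A->plug->A->R->D->L->A->refl->B->L'->C->R'->E->plug->E
Char 3 ('H'): step: R->6, L=6; H->plug->H->R->C->L->B->refl->A->L'->D->R'->E->plug->E
Char 4 ('F'): step: R->7, L=6; F->plug->B->R->G->L->F->refl->G->L'->F->R'->F->plug->B
Char 5 ('G'): step: R->0, L->7 (L advanced); G->plug->D->R->G->L->D->refl->E->L'->F->R'->A->plug->A
Char 6 ('B'): step: R->1, L=7; B->plug->F->R->B->L->A->refl->B->L'->H->R'->E->plug->E
Char 7 ('E'): step: R->2, L=7; E->plug->E->R->A->L->C->refl->H->L'->C->R'->C->plug->C
Char 8 ('B'): step: R->3, L=7; B->plug->F->R->C->L->H->refl->C->L'->A->R'->E->plug->E
Char 9 ('C'): step: R->4, L=7; C->plug->C->R->G->L->D->refl->E->L'->F->R'->G->plug->D
Char 10 ('A'): step: R->5, L=7; A->plug->A->R->D->L->G->refl->F->L'->E->R'->F->plug->B
Final: ciphertext=EEEBAECEDB, RIGHT=5, LEFT=7

Answer: EEEBAECEDB 5 7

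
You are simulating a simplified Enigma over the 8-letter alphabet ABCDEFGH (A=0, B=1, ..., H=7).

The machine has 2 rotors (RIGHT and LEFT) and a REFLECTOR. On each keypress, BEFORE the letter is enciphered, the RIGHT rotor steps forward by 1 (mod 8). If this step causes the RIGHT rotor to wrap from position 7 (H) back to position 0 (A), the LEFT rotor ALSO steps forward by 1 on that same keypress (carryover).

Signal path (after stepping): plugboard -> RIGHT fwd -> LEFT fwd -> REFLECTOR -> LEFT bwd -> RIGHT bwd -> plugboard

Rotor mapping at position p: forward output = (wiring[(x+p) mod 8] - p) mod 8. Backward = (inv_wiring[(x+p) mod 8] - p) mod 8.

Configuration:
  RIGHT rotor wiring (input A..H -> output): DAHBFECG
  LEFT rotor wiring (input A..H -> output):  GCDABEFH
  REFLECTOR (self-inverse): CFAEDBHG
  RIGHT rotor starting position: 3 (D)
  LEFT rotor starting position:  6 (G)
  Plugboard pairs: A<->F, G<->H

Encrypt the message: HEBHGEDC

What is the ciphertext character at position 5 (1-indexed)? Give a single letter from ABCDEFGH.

Char 1 ('H'): step: R->4, L=6; H->plug->G->R->D->L->E->refl->D->L'->G->R'->C->plug->C
Char 2 ('E'): step: R->5, L=6; E->plug->E->R->D->L->E->refl->D->L'->G->R'->D->plug->D
Char 3 ('B'): step: R->6, L=6; B->plug->B->R->A->L->H->refl->G->L'->H->R'->G->plug->H
Char 4 ('H'): step: R->7, L=6; H->plug->G->R->F->L->C->refl->A->L'->C->R'->E->plug->E
Char 5 ('G'): step: R->0, L->7 (L advanced); G->plug->H->R->G->L->F->refl->B->L'->E->R'->F->plug->A

A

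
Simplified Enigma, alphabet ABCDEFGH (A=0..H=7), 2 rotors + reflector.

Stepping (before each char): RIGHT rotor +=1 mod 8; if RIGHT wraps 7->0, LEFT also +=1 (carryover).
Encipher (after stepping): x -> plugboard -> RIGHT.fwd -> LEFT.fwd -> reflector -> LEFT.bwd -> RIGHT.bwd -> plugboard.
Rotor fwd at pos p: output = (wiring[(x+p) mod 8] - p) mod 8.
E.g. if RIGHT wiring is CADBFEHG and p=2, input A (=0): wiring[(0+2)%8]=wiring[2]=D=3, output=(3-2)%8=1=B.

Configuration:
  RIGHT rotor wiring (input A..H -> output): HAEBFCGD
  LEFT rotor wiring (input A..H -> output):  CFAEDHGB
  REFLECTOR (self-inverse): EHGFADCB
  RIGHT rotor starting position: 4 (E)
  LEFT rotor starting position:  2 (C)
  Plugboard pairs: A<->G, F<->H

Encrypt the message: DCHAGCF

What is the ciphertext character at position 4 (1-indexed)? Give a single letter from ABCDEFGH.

Char 1 ('D'): step: R->5, L=2; D->plug->D->R->C->L->B->refl->H->L'->F->R'->A->plug->G
Char 2 ('C'): step: R->6, L=2; C->plug->C->R->B->L->C->refl->G->L'->A->R'->A->plug->G
Char 3 ('H'): step: R->7, L=2; H->plug->F->R->G->L->A->refl->E->L'->E->R'->A->plug->G
Char 4 ('A'): step: R->0, L->3 (L advanced); A->plug->G->R->G->L->C->refl->G->L'->E->R'->C->plug->C

C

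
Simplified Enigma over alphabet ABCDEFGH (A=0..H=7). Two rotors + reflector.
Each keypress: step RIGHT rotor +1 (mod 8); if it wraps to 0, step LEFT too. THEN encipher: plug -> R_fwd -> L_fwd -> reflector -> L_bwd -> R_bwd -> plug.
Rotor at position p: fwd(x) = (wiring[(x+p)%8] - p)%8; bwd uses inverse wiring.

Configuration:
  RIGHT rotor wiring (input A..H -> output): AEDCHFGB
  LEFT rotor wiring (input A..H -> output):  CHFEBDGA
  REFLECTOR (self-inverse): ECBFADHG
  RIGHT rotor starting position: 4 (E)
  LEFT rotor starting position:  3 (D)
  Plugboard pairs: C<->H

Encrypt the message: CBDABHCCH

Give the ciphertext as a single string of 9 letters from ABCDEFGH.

Char 1 ('C'): step: R->5, L=3; C->plug->H->R->C->L->A->refl->E->L'->G->R'->F->plug->F
Char 2 ('B'): step: R->6, L=3; B->plug->B->R->D->L->D->refl->F->L'->E->R'->F->plug->F
Char 3 ('D'): step: R->7, L=3; D->plug->D->R->E->L->F->refl->D->L'->D->R'->E->plug->E
Char 4 ('A'): step: R->0, L->4 (L advanced); A->plug->A->R->A->L->F->refl->D->L'->F->R'->F->plug->F
Char 5 ('B'): step: R->1, L=4; B->plug->B->R->C->L->C->refl->B->L'->G->R'->D->plug->D
Char 6 ('H'): step: R->2, L=4; H->plug->C->R->F->L->D->refl->F->L'->A->R'->B->plug->B
Char 7 ('C'): step: R->3, L=4; C->plug->H->R->A->L->F->refl->D->L'->F->R'->F->plug->F
Char 8 ('C'): step: R->4, L=4; C->plug->H->R->G->L->B->refl->C->L'->C->R'->C->plug->H
Char 9 ('H'): step: R->5, L=4; H->plug->C->R->E->L->G->refl->H->L'->B->R'->B->plug->B

Answer: FFEFDBFHB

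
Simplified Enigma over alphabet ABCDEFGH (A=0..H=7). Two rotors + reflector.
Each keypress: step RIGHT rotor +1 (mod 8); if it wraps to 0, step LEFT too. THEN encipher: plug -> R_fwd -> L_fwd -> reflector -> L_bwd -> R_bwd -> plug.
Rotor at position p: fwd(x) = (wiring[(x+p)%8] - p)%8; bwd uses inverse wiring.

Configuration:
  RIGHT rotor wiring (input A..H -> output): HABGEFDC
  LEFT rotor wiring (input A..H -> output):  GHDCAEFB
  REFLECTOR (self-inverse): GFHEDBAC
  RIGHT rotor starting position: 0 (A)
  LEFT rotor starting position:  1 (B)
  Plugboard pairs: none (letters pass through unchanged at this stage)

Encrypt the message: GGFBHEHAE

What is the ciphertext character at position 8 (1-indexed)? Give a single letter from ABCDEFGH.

Char 1 ('G'): step: R->1, L=1; G->plug->G->R->B->L->C->refl->H->L'->D->R'->D->plug->D
Char 2 ('G'): step: R->2, L=1; G->plug->G->R->F->L->E->refl->D->L'->E->R'->B->plug->B
Char 3 ('F'): step: R->3, L=1; F->plug->F->R->E->L->D->refl->E->L'->F->R'->G->plug->G
Char 4 ('B'): step: R->4, L=1; B->plug->B->R->B->L->C->refl->H->L'->D->R'->E->plug->E
Char 5 ('H'): step: R->5, L=1; H->plug->H->R->H->L->F->refl->B->L'->C->R'->D->plug->D
Char 6 ('E'): step: R->6, L=1; E->plug->E->R->D->L->H->refl->C->L'->B->R'->C->plug->C
Char 7 ('H'): step: R->7, L=1; H->plug->H->R->E->L->D->refl->E->L'->F->R'->F->plug->F
Char 8 ('A'): step: R->0, L->2 (L advanced); A->plug->A->R->H->L->F->refl->B->L'->A->R'->B->plug->B

B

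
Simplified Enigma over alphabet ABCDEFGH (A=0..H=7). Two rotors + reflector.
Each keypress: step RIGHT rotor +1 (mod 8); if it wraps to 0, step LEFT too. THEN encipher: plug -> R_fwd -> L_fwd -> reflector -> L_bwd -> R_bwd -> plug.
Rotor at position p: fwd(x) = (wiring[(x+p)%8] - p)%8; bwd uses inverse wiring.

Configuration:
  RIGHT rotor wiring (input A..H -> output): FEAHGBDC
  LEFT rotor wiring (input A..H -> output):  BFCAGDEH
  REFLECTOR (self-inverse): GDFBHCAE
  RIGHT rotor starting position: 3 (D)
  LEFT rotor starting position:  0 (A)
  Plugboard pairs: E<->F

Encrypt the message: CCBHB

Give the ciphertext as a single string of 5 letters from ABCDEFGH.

Char 1 ('C'): step: R->4, L=0; C->plug->C->R->H->L->H->refl->E->L'->G->R'->D->plug->D
Char 2 ('C'): step: R->5, L=0; C->plug->C->R->F->L->D->refl->B->L'->A->R'->D->plug->D
Char 3 ('B'): step: R->6, L=0; B->plug->B->R->E->L->G->refl->A->L'->D->R'->H->plug->H
Char 4 ('H'): step: R->7, L=0; H->plug->H->R->E->L->G->refl->A->L'->D->R'->A->plug->A
Char 5 ('B'): step: R->0, L->1 (L advanced); B->plug->B->R->E->L->C->refl->F->L'->D->R'->G->plug->G

Answer: DDHAG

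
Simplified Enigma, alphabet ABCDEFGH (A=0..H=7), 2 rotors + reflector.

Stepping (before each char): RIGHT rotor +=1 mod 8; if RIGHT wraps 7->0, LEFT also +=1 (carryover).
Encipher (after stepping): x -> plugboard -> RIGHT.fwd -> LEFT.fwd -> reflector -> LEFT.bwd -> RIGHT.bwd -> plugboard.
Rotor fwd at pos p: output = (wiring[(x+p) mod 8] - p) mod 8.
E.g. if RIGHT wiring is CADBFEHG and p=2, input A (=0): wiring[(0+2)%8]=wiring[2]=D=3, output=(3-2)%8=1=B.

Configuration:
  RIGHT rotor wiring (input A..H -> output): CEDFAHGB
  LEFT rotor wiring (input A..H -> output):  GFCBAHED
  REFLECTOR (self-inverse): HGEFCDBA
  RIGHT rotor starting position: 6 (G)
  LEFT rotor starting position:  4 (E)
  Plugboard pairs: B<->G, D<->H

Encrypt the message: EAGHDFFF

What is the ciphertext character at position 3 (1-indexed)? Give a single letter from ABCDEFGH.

Char 1 ('E'): step: R->7, L=4; E->plug->E->R->G->L->G->refl->B->L'->F->R'->C->plug->C
Char 2 ('A'): step: R->0, L->5 (L advanced); A->plug->A->R->C->L->G->refl->B->L'->D->R'->C->plug->C
Char 3 ('G'): step: R->1, L=5; G->plug->B->R->C->L->G->refl->B->L'->D->R'->A->plug->A

A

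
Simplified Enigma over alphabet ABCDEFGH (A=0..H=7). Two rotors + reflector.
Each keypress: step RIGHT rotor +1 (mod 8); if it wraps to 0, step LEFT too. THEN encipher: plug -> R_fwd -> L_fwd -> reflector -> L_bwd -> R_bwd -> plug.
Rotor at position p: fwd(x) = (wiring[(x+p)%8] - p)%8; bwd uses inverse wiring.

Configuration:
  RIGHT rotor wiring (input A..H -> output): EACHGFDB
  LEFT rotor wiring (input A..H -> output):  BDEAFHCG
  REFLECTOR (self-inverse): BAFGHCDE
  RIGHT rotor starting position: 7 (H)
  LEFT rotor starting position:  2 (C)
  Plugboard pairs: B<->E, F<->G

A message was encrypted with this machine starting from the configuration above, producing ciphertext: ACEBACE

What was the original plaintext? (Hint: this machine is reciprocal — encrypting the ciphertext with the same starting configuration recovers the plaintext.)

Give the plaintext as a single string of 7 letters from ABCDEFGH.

Answer: GACHHGD

Derivation:
Char 1 ('A'): step: R->0, L->3 (L advanced); A->plug->A->R->E->L->D->refl->G->L'->F->R'->F->plug->G
Char 2 ('C'): step: R->1, L=3; C->plug->C->R->G->L->A->refl->B->L'->H->R'->A->plug->A
Char 3 ('E'): step: R->2, L=3; E->plug->B->R->F->L->G->refl->D->L'->E->R'->C->plug->C
Char 4 ('B'): step: R->3, L=3; B->plug->E->R->G->L->A->refl->B->L'->H->R'->H->plug->H
Char 5 ('A'): step: R->4, L=3; A->plug->A->R->C->L->E->refl->H->L'->D->R'->H->plug->H
Char 6 ('C'): step: R->5, L=3; C->plug->C->R->E->L->D->refl->G->L'->F->R'->F->plug->G
Char 7 ('E'): step: R->6, L=3; E->plug->B->R->D->L->H->refl->E->L'->C->R'->D->plug->D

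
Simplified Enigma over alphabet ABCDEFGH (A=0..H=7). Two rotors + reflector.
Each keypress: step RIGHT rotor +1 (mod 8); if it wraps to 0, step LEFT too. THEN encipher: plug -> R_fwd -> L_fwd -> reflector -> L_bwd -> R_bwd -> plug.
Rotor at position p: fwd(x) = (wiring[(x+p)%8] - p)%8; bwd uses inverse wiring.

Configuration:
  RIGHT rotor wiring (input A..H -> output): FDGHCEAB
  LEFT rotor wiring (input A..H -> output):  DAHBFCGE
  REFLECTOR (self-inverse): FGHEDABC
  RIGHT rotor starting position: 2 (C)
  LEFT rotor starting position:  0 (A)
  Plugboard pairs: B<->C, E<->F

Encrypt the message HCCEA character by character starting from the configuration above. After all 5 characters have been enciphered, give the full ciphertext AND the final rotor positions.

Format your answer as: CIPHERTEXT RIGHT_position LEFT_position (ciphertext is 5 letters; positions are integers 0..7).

Char 1 ('H'): step: R->3, L=0; H->plug->H->R->D->L->B->refl->G->L'->G->R'->E->plug->F
Char 2 ('C'): step: R->4, L=0; C->plug->B->R->A->L->D->refl->E->L'->H->R'->F->plug->E
Char 3 ('C'): step: R->5, L=0; C->plug->B->R->D->L->B->refl->G->L'->G->R'->E->plug->F
Char 4 ('E'): step: R->6, L=0; E->plug->F->R->B->L->A->refl->F->L'->E->R'->G->plug->G
Char 5 ('A'): step: R->7, L=0; A->plug->A->R->C->L->H->refl->C->L'->F->R'->G->plug->G
Final: ciphertext=FEFGG, RIGHT=7, LEFT=0

Answer: FEFGG 7 0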